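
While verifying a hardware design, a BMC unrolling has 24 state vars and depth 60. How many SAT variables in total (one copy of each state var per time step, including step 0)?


BMC unrolls to depth k, creating one copy of each state var for steps 0..k.
Step count = 60 + 1 = 61 (steps 0 through 60)
Vars per step = 24
Total = 24 * 61 = 1464

1464


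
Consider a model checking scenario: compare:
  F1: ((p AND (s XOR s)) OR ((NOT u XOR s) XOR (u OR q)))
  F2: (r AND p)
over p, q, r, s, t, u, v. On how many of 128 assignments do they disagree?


F1 = ((p AND (s XOR s)) OR ((NOT u XOR s) XOR (u OR q)))
F2 = (r AND p)
Evaluate both on each of 128 rows (bits = p,q,r,s,t,u,v):
  row 0 [0000000]: F1=1 F2=0 (differ) -> 1
  row 1 [0000001]: F1=1 F2=0 (differ) -> 1
  row 2 [0000010]: F1=1 F2=0 (differ) -> 1
  row 3 [0000011]: F1=1 F2=0 (differ) -> 1
  row 4 [0000100]: F1=1 F2=0 (differ) -> 1
  (every remaining row is evaluated the same way; all 128 results are listed next)
Full result column, 8 rows per line (p,q,r,s fixed per line; t,u,v runs 000..111 left to right):
  rows 0-7 [p,q,r,s=0000]: 11111111  (ones: 8)
  rows 8-15 [p,q,r,s=0001]: 00000000  (ones: 0)
  rows 16-23 [p,q,r,s=0010]: 11111111  (ones: 8)
  rows 24-31 [p,q,r,s=0011]: 00000000  (ones: 0)
  rows 32-39 [p,q,r,s=0100]: 00110011  (ones: 4)
  rows 40-47 [p,q,r,s=0101]: 11001100  (ones: 4)
  rows 48-55 [p,q,r,s=0110]: 00110011  (ones: 4)
  rows 56-63 [p,q,r,s=0111]: 11001100  (ones: 4)
  rows 64-71 [p,q,r,s=1000]: 11111111  (ones: 8)
  rows 72-79 [p,q,r,s=1001]: 00000000  (ones: 0)
  rows 80-87 [p,q,r,s=1010]: 00000000  (ones: 0)
  rows 88-95 [p,q,r,s=1011]: 11111111  (ones: 8)
  rows 96-103 [p,q,r,s=1100]: 00110011  (ones: 4)
  rows 104-111 [p,q,r,s=1101]: 11001100  (ones: 4)
  rows 112-119 [p,q,r,s=1110]: 11001100  (ones: 4)
  rows 120-127 [p,q,r,s=1111]: 00110011  (ones: 4)
Disagreements = 8+0+8+0+4+4+4+4+8+0+0+8+4+4+4+4 = 64

64


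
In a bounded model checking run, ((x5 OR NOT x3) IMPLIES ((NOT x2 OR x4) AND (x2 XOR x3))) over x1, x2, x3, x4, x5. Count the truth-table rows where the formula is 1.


Formula: ((x5 OR NOT x3) IMPLIES ((NOT x2 OR x4) AND (x2 XOR x3))) over 5 vars (32 rows)
Evaluate each row (x1, x2, x3, x4, x5 as bits, MSB first):
  row 0 [00000]: ((0 OR NOT 0) IMPLIES ((NOT 0 OR 0) AND (0 XOR 0))) -> 0
  row 1 [00001]: ((1 OR NOT 0) IMPLIES ((NOT 0 OR 0) AND (0 XOR 0))) -> 0
  row 2 [00010]: ((0 OR NOT 0) IMPLIES ((NOT 0 OR 1) AND (0 XOR 0))) -> 0
  row 3 [00011]: ((1 OR NOT 0) IMPLIES ((NOT 0 OR 1) AND (0 XOR 0))) -> 0
  row 4 [00100]: ((0 OR NOT 1) IMPLIES ((NOT 0 OR 0) AND (0 XOR 1))) -> 1
  row 5 [00101]: ((1 OR NOT 1) IMPLIES ((NOT 0 OR 0) AND (0 XOR 1))) -> 1
  row 6 [00110]: ((0 OR NOT 1) IMPLIES ((NOT 0 OR 1) AND (0 XOR 1))) -> 1
  row 7 [00111]: ((1 OR NOT 1) IMPLIES ((NOT 0 OR 1) AND (0 XOR 1))) -> 1
  row 8 [01000]: ((0 OR NOT 0) IMPLIES ((NOT 1 OR 0) AND (1 XOR 0))) -> 0
  row 9 [01001]: ((1 OR NOT 0) IMPLIES ((NOT 1 OR 0) AND (1 XOR 0))) -> 0
  row 10 [01010]: ((0 OR NOT 0) IMPLIES ((NOT 1 OR 1) AND (1 XOR 0))) -> 1
  row 11 [01011]: ((1 OR NOT 0) IMPLIES ((NOT 1 OR 1) AND (1 XOR 0))) -> 1
  row 12 [01100]: ((0 OR NOT 1) IMPLIES ((NOT 1 OR 0) AND (1 XOR 1))) -> 1
  row 13 [01101]: ((1 OR NOT 1) IMPLIES ((NOT 1 OR 0) AND (1 XOR 1))) -> 0
  row 14 [01110]: ((0 OR NOT 1) IMPLIES ((NOT 1 OR 1) AND (1 XOR 1))) -> 1
  row 15 [01111]: ((1 OR NOT 1) IMPLIES ((NOT 1 OR 1) AND (1 XOR 1))) -> 0
  row 16 [10000]: ((0 OR NOT 0) IMPLIES ((NOT 0 OR 0) AND (0 XOR 0))) -> 0
  row 17 [10001]: ((1 OR NOT 0) IMPLIES ((NOT 0 OR 0) AND (0 XOR 0))) -> 0
  row 18 [10010]: ((0 OR NOT 0) IMPLIES ((NOT 0 OR 1) AND (0 XOR 0))) -> 0
  row 19 [10011]: ((1 OR NOT 0) IMPLIES ((NOT 0 OR 1) AND (0 XOR 0))) -> 0
  row 20 [10100]: ((0 OR NOT 1) IMPLIES ((NOT 0 OR 0) AND (0 XOR 1))) -> 1
  row 21 [10101]: ((1 OR NOT 1) IMPLIES ((NOT 0 OR 0) AND (0 XOR 1))) -> 1
  row 22 [10110]: ((0 OR NOT 1) IMPLIES ((NOT 0 OR 1) AND (0 XOR 1))) -> 1
  row 23 [10111]: ((1 OR NOT 1) IMPLIES ((NOT 0 OR 1) AND (0 XOR 1))) -> 1
  row 24 [11000]: ((0 OR NOT 0) IMPLIES ((NOT 1 OR 0) AND (1 XOR 0))) -> 0
  row 25 [11001]: ((1 OR NOT 0) IMPLIES ((NOT 1 OR 0) AND (1 XOR 0))) -> 0
  row 26 [11010]: ((0 OR NOT 0) IMPLIES ((NOT 1 OR 1) AND (1 XOR 0))) -> 1
  row 27 [11011]: ((1 OR NOT 0) IMPLIES ((NOT 1 OR 1) AND (1 XOR 0))) -> 1
  row 28 [11100]: ((0 OR NOT 1) IMPLIES ((NOT 1 OR 0) AND (1 XOR 1))) -> 1
  row 29 [11101]: ((1 OR NOT 1) IMPLIES ((NOT 1 OR 0) AND (1 XOR 1))) -> 0
  row 30 [11110]: ((0 OR NOT 1) IMPLIES ((NOT 1 OR 1) AND (1 XOR 1))) -> 1
  row 31 [11111]: ((1 OR NOT 1) IMPLIES ((NOT 1 OR 1) AND (1 XOR 1))) -> 0
Full result column, 8 rows per line (x1,x2 fixed per line; x3,x4,x5 runs 000..111 left to right):
  rows 0-7 [x1,x2=00]: 00001111  (ones: 4)
  rows 8-15 [x1,x2=01]: 00111010  (ones: 4)
  rows 16-23 [x1,x2=10]: 00001111  (ones: 4)
  rows 24-31 [x1,x2=11]: 00111010  (ones: 4)
Count of 1-rows = 4+4+4+4 = 16

16


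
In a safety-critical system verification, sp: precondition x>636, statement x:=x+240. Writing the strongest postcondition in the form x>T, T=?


Formula: sp(P, x:=E) = exists old_x. (x = E[old_x/x]) AND P[old_x/x] (old_x is the value of x before the assignment; eliminate old_x by solving x = E[old_x/x] for old_x)
Step 1: Precondition P: x>636, i.e. old_x > 636
Step 2: Assignment gives x = old_x + 240, so old_x = x - 240
Step 3: Substitute into P: x - 240 > 636
Step 4: Simplify: x > 636+240 = 876

876


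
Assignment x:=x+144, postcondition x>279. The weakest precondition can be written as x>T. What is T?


Formula: wp(x:=E, P) = P[E/x] (substitute E for x in postcondition)
Step 1: Postcondition: x>279
Step 2: Substitute x+144 for x: x+144>279
Step 3: Solve for x: x > 279-144 = 135

135


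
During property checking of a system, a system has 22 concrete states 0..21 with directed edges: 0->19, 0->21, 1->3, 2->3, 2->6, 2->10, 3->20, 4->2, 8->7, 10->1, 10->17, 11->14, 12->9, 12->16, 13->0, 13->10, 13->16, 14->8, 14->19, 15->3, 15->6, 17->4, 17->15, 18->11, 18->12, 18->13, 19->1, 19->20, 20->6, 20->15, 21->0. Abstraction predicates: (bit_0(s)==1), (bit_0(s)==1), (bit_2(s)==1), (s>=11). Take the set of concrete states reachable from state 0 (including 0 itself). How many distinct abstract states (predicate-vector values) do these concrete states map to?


BFS from 0:
Concrete reachable: {0, 1, 3, 6, 15, 19, 20, 21}
Abstract via predicates (bit_0(s)==1), (bit_0(s)==1), (bit_2(s)==1), (s>=11):
  (0,0,0,0) <- {0}
  (0,0,1,0) <- {6}
  (0,0,1,1) <- {20}
  (1,1,0,0) <- {1, 3}
  (1,1,0,1) <- {19}
  (1,1,1,1) <- {15, 21}
Distinct abstract states = 6

6


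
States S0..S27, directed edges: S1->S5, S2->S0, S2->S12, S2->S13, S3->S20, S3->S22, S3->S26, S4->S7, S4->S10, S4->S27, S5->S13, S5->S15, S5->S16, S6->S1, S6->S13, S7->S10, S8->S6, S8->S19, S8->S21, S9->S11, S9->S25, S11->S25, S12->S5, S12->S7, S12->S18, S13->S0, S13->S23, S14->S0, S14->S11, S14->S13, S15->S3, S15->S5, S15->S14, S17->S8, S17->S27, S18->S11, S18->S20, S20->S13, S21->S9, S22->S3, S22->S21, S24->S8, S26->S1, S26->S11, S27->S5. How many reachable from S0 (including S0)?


BFS from S0:
  layer 0: {S0}
Reachable set: {S0}
Count = 1

1


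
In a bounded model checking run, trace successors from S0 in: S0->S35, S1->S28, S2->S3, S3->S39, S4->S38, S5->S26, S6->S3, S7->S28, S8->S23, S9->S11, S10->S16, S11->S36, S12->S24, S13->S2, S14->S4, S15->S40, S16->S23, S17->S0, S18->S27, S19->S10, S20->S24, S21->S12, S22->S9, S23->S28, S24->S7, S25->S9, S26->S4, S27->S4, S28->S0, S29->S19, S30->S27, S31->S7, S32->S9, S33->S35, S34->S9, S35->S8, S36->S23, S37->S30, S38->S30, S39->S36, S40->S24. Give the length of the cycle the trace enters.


Trace from S0 until a state repeats:
  S0 -> S35 -> S8 -> S23 -> S28 -> S0
S0 first seen at step 0, revisited at step 5.
Cycle length = 5 - 0 = 5

5


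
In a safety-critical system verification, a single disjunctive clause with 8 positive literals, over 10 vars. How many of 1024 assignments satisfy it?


Step 1: Total=2^10=1024
Step 2: Unsat when all 8 false: 2^2=4
Step 3: Sat=1024-4=1020

1020


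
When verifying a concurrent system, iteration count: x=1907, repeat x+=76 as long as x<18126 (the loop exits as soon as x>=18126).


Step 1: x goes from 1907 toward 18126 by 76; the body runs while x<18126, so iterations = ceil((bound-start)/step)
Step 2: Distance=16219
Step 3: ceil(16219/76)=214

214


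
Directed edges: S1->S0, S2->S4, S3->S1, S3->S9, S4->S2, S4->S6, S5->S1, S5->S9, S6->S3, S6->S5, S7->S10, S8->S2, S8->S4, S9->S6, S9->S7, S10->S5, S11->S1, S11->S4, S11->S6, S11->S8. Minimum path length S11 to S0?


BFS layer-by-layer from S11:
  dist 0: {S11}
  dist 1: {S1, S4, S6, S8}
  dist 2: {S0, S2, S3, S5}
  -> S0 reached at distance 2
Shortest path length = 2

2


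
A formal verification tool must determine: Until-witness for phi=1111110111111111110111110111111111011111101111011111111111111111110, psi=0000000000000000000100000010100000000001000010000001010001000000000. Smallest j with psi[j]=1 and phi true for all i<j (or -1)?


(phi U psi) at 0: need smallest j with psi[j]=1 and phi[i]=1 for all i in [0,j).
Scan from step 0:
  step 0: phi=1, psi=0 -> continue
  step 1: phi=1, psi=0 -> continue
  step 2: phi=1, psi=0 -> continue
  step 3: phi=1, psi=0 -> continue
  step 6: phi=0 -> phi-prefix broken from here
  step 19: psi=1 but phi already failed -> not a witness
  step 26: psi=1 but phi already failed -> not a witness
  step 28: psi=1 but phi already failed -> not a witness
  step 39: psi=1 but phi already failed -> not a witness
  step 44: psi=1 but phi already failed -> not a witness
  step 51: psi=1 but phi already failed -> not a witness
  step 53: psi=1 but phi already failed -> not a witness
  step 57: psi=1 but phi already failed -> not a witness
  end of trace: no witness -> -1
Witness step = -1

-1


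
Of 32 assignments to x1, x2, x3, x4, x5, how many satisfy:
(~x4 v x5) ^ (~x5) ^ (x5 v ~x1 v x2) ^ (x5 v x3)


CNF with 4 clauses over 5 vars (32 assignments).
An assignment satisfies CNF iff every clause has >=1 true literal.
Check each row (bits = x1,x2,x3,x4,x5; clause T/F shown):
  row 0 [00000]: clauses=TTTF -> 0
  row 1 [00001]: clauses=TFTT -> 0
  row 2 [00010]: clauses=FTTF -> 0
  row 3 [00011]: clauses=TFTT -> 0
  row 4 [00100]: clauses=TTTT -> 1
  row 5 [00101]: clauses=TFTT -> 0
  row 6 [00110]: clauses=FTTT -> 0
  row 7 [00111]: clauses=TFTT -> 0
  row 8 [01000]: clauses=TTTF -> 0
  row 9 [01001]: clauses=TFTT -> 0
  row 10 [01010]: clauses=FTTF -> 0
  row 11 [01011]: clauses=TFTT -> 0
  row 12 [01100]: clauses=TTTT -> 1
  row 13 [01101]: clauses=TFTT -> 0
  row 14 [01110]: clauses=FTTT -> 0
  row 15 [01111]: clauses=TFTT -> 0
  row 16 [10000]: clauses=TTFF -> 0
  row 17 [10001]: clauses=TFTT -> 0
  row 18 [10010]: clauses=FTFF -> 0
  row 19 [10011]: clauses=TFTT -> 0
  row 20 [10100]: clauses=TTFT -> 0
  row 21 [10101]: clauses=TFTT -> 0
  row 22 [10110]: clauses=FTFT -> 0
  row 23 [10111]: clauses=TFTT -> 0
  row 24 [11000]: clauses=TTTF -> 0
  row 25 [11001]: clauses=TFTT -> 0
  row 26 [11010]: clauses=FTTF -> 0
  row 27 [11011]: clauses=TFTT -> 0
  row 28 [11100]: clauses=TTTT -> 1
  row 29 [11101]: clauses=TFTT -> 0
  row 30 [11110]: clauses=FTTT -> 0
  row 31 [11111]: clauses=TFTT -> 0
Full result column, 8 rows per line (x1,x2 fixed per line; x3,x4,x5 runs 000..111 left to right):
  rows 0-7 [x1,x2=00]: 00001000  (ones: 1)
  rows 8-15 [x1,x2=01]: 00001000  (ones: 1)
  rows 16-23 [x1,x2=10]: 00000000  (ones: 0)
  rows 24-31 [x1,x2=11]: 00001000  (ones: 1)
Satisfying assignments = 1+1+0+1 = 3

3


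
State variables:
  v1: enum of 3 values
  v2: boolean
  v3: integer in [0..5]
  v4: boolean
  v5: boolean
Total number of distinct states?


State space = product of domain sizes of all variables.
Domain sizes:
  v1 (enum of 3 values): 3
  v2 (boolean): 2
  v3 (integer in [0..5]): 6
  v4 (boolean): 2
  v5 (boolean): 2
Product = 3 * 2 * 6 * 2 * 2 = 144

144


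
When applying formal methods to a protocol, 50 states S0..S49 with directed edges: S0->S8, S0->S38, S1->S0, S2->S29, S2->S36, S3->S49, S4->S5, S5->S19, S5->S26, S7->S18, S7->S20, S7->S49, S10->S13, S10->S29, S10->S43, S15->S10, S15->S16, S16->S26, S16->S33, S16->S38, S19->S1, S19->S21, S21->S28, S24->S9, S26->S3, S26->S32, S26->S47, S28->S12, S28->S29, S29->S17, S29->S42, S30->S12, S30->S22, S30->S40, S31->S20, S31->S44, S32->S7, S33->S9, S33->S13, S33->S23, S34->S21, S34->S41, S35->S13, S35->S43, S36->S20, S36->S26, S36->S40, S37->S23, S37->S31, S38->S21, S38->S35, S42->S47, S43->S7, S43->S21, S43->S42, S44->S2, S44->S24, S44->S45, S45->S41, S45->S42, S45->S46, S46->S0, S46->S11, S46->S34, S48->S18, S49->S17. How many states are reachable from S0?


BFS from S0:
  layer 0: {S0}
  layer 1: {S8, S38}
  layer 2: {S21, S35}
  layer 3: {S13, S28, S43}
  layer 4: {S7, S12, S29, S42}
  layer 5: {S17, S18, S20, S47, S49}
Reachable set: {S0, S7, S8, S12, S13, S17, S18, S20, S21, S28, S29, S35, S38, S42, S43, S47, S49}
Count = 17

17


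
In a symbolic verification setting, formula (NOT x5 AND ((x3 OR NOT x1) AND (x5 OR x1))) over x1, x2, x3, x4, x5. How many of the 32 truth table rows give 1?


Formula: (NOT x5 AND ((x3 OR NOT x1) AND (x5 OR x1))) over 5 vars (32 rows)
Evaluate each row (x1, x2, x3, x4, x5 as bits, MSB first):
  row 0 [00000]: (NOT 0 AND ((0 OR NOT 0) AND (0 OR 0))) -> 0
  row 1 [00001]: (NOT 1 AND ((0 OR NOT 0) AND (1 OR 0))) -> 0
  row 2 [00010]: (NOT 0 AND ((0 OR NOT 0) AND (0 OR 0))) -> 0
  row 3 [00011]: (NOT 1 AND ((0 OR NOT 0) AND (1 OR 0))) -> 0
  row 4 [00100]: (NOT 0 AND ((1 OR NOT 0) AND (0 OR 0))) -> 0
  row 5 [00101]: (NOT 1 AND ((1 OR NOT 0) AND (1 OR 0))) -> 0
  row 6 [00110]: (NOT 0 AND ((1 OR NOT 0) AND (0 OR 0))) -> 0
  row 7 [00111]: (NOT 1 AND ((1 OR NOT 0) AND (1 OR 0))) -> 0
  row 8 [01000]: (NOT 0 AND ((0 OR NOT 0) AND (0 OR 0))) -> 0
  row 9 [01001]: (NOT 1 AND ((0 OR NOT 0) AND (1 OR 0))) -> 0
  row 10 [01010]: (NOT 0 AND ((0 OR NOT 0) AND (0 OR 0))) -> 0
  row 11 [01011]: (NOT 1 AND ((0 OR NOT 0) AND (1 OR 0))) -> 0
  row 12 [01100]: (NOT 0 AND ((1 OR NOT 0) AND (0 OR 0))) -> 0
  row 13 [01101]: (NOT 1 AND ((1 OR NOT 0) AND (1 OR 0))) -> 0
  row 14 [01110]: (NOT 0 AND ((1 OR NOT 0) AND (0 OR 0))) -> 0
  row 15 [01111]: (NOT 1 AND ((1 OR NOT 0) AND (1 OR 0))) -> 0
  row 16 [10000]: (NOT 0 AND ((0 OR NOT 1) AND (0 OR 1))) -> 0
  row 17 [10001]: (NOT 1 AND ((0 OR NOT 1) AND (1 OR 1))) -> 0
  row 18 [10010]: (NOT 0 AND ((0 OR NOT 1) AND (0 OR 1))) -> 0
  row 19 [10011]: (NOT 1 AND ((0 OR NOT 1) AND (1 OR 1))) -> 0
  row 20 [10100]: (NOT 0 AND ((1 OR NOT 1) AND (0 OR 1))) -> 1
  row 21 [10101]: (NOT 1 AND ((1 OR NOT 1) AND (1 OR 1))) -> 0
  row 22 [10110]: (NOT 0 AND ((1 OR NOT 1) AND (0 OR 1))) -> 1
  row 23 [10111]: (NOT 1 AND ((1 OR NOT 1) AND (1 OR 1))) -> 0
  row 24 [11000]: (NOT 0 AND ((0 OR NOT 1) AND (0 OR 1))) -> 0
  row 25 [11001]: (NOT 1 AND ((0 OR NOT 1) AND (1 OR 1))) -> 0
  row 26 [11010]: (NOT 0 AND ((0 OR NOT 1) AND (0 OR 1))) -> 0
  row 27 [11011]: (NOT 1 AND ((0 OR NOT 1) AND (1 OR 1))) -> 0
  row 28 [11100]: (NOT 0 AND ((1 OR NOT 1) AND (0 OR 1))) -> 1
  row 29 [11101]: (NOT 1 AND ((1 OR NOT 1) AND (1 OR 1))) -> 0
  row 30 [11110]: (NOT 0 AND ((1 OR NOT 1) AND (0 OR 1))) -> 1
  row 31 [11111]: (NOT 1 AND ((1 OR NOT 1) AND (1 OR 1))) -> 0
Full result column, 8 rows per line (x1,x2 fixed per line; x3,x4,x5 runs 000..111 left to right):
  rows 0-7 [x1,x2=00]: 00000000  (ones: 0)
  rows 8-15 [x1,x2=01]: 00000000  (ones: 0)
  rows 16-23 [x1,x2=10]: 00001010  (ones: 2)
  rows 24-31 [x1,x2=11]: 00001010  (ones: 2)
Count of 1-rows = 0+0+2+2 = 4

4


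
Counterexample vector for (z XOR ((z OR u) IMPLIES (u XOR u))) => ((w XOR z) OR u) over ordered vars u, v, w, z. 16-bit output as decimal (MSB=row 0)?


F1 = (z XOR ((z OR u) IMPLIES (u XOR u)))
F2 = ((w XOR z) OR u)
Counterexample to F1=>F2 is where F1=1 and F2=0.
Evaluate each row (bits = u,v,w,z, MSB first):
  row 0 [0000]: F1=1 F2=0 -> F1&~F2 -> 1
  row 1 [0001]: F1=1 F2=1 -> F1&~F2 -> 0
  row 2 [0010]: F1=1 F2=1 -> F1&~F2 -> 0
  row 3 [0011]: F1=1 F2=0 -> F1&~F2 -> 1
  row 4 [0100]: F1=1 F2=0 -> F1&~F2 -> 1
  row 5 [0101]: F1=1 F2=1 -> F1&~F2 -> 0
  row 6 [0110]: F1=1 F2=1 -> F1&~F2 -> 0
  row 7 [0111]: F1=1 F2=0 -> F1&~F2 -> 1
  row 8 [1000]: F1=0 F2=1 -> F1&~F2 -> 0
  row 9 [1001]: F1=1 F2=1 -> F1&~F2 -> 0
  row 10 [1010]: F1=0 F2=1 -> F1&~F2 -> 0
  row 11 [1011]: F1=1 F2=1 -> F1&~F2 -> 0
  row 12 [1100]: F1=0 F2=1 -> F1&~F2 -> 0
  row 13 [1101]: F1=1 F2=1 -> F1&~F2 -> 0
  row 14 [1110]: F1=0 F2=1 -> F1&~F2 -> 0
  row 15 [1111]: F1=1 F2=1 -> F1&~F2 -> 0
Full result column, 4 rows per line (u,v fixed per line; w,z runs 00..11 left to right):
  rows 0-3 [u,v=00]: 1001  = hex 9
  rows 4-7 [u,v=01]: 1001  = hex 9
  rows 8-11 [u,v=10]: 0000  = hex 0
  rows 12-15 [u,v=11]: 0000  = hex 0
Counterexample vector (row 0 .. row 15) = 1001100100000000
Output column grouped in 4s = 1001 1001 0000 0000 = 0x9900
Convert to decimal digit by digit (value = value*16 + digit):
  9 -> 9
  9*16 + 9 = 153
  153*16 + 0 = 2448
  2448*16 + 0 = 39168
Decimal = 39168

39168


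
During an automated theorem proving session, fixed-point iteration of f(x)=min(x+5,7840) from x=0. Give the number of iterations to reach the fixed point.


Step 1: x=0, cap=7840, increment=5
Step 2: x grows by 5 each step until capped at 7840; fixed point is x=7840
Step 3: iterations = ceil(7840/5) = 1568

1568


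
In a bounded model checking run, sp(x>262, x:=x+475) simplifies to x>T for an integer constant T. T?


Formula: sp(P, x:=E) = exists old_x. (x = E[old_x/x]) AND P[old_x/x] (old_x is the value of x before the assignment; eliminate old_x by solving x = E[old_x/x] for old_x)
Step 1: Precondition P: x>262, i.e. old_x > 262
Step 2: Assignment gives x = old_x + 475, so old_x = x - 475
Step 3: Substitute into P: x - 475 > 262
Step 4: Simplify: x > 262+475 = 737

737


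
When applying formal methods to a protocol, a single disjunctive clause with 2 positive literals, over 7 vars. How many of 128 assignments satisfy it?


Step 1: Total=2^7=128
Step 2: Unsat when all 2 false: 2^5=32
Step 3: Sat=128-32=96

96


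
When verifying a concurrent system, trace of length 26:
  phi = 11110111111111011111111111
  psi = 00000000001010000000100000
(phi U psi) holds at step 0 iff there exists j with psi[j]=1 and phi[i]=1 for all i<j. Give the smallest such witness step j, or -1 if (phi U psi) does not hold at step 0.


(phi U psi) at 0: need smallest j with psi[j]=1 and phi[i]=1 for all i in [0,j).
Scan from step 0:
  step 0: phi=1, psi=0 -> continue
  step 1: phi=1, psi=0 -> continue
  step 2: phi=1, psi=0 -> continue
  step 3: phi=1, psi=0 -> continue
  step 4: phi=0 -> phi-prefix broken from here
  step 10: psi=1 but phi already failed -> not a witness
  step 12: psi=1 but phi already failed -> not a witness
  step 20: psi=1 but phi already failed -> not a witness
  end of trace: no witness -> -1
Witness step = -1

-1


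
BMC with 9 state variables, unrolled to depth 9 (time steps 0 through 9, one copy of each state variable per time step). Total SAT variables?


BMC unrolls to depth k, creating one copy of each state var for steps 0..k.
Step count = 9 + 1 = 10 (steps 0 through 9)
Vars per step = 9
Total = 9 * 10 = 90

90


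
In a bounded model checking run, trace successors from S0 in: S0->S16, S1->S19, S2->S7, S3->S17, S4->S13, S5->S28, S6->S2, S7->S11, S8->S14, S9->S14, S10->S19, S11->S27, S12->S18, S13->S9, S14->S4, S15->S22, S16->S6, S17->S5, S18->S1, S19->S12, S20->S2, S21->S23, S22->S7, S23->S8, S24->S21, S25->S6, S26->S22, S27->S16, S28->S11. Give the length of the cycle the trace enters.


Trace from S0 until a state repeats:
  S0 -> S16 -> S6 -> S2 -> S7 -> S11 -> S27 -> S16
S16 first seen at step 1, revisited at step 7.
Cycle length = 7 - 1 = 6

6


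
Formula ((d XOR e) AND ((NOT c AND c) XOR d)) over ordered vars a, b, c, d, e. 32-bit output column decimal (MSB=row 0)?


Formula: ((d XOR e) AND ((NOT c AND c) XOR d)) over a, b, c, d, e (32 rows)
Evaluate each row (bits = a,b,c,d,e, MSB first):
  row 0 [00000]: ((0 XOR 0) AND ((NOT 0 AND 0) XOR 0)) -> 0
  row 1 [00001]: ((0 XOR 1) AND ((NOT 0 AND 0) XOR 0)) -> 0
  row 2 [00010]: ((1 XOR 0) AND ((NOT 0 AND 0) XOR 1)) -> 1
  row 3 [00011]: ((1 XOR 1) AND ((NOT 0 AND 0) XOR 1)) -> 0
  row 4 [00100]: ((0 XOR 0) AND ((NOT 1 AND 1) XOR 0)) -> 0
  row 5 [00101]: ((0 XOR 1) AND ((NOT 1 AND 1) XOR 0)) -> 0
  row 6 [00110]: ((1 XOR 0) AND ((NOT 1 AND 1) XOR 1)) -> 1
  row 7 [00111]: ((1 XOR 1) AND ((NOT 1 AND 1) XOR 1)) -> 0
  row 8 [01000]: ((0 XOR 0) AND ((NOT 0 AND 0) XOR 0)) -> 0
  row 9 [01001]: ((0 XOR 1) AND ((NOT 0 AND 0) XOR 0)) -> 0
  row 10 [01010]: ((1 XOR 0) AND ((NOT 0 AND 0) XOR 1)) -> 1
  row 11 [01011]: ((1 XOR 1) AND ((NOT 0 AND 0) XOR 1)) -> 0
  row 12 [01100]: ((0 XOR 0) AND ((NOT 1 AND 1) XOR 0)) -> 0
  row 13 [01101]: ((0 XOR 1) AND ((NOT 1 AND 1) XOR 0)) -> 0
  row 14 [01110]: ((1 XOR 0) AND ((NOT 1 AND 1) XOR 1)) -> 1
  row 15 [01111]: ((1 XOR 1) AND ((NOT 1 AND 1) XOR 1)) -> 0
  row 16 [10000]: ((0 XOR 0) AND ((NOT 0 AND 0) XOR 0)) -> 0
  row 17 [10001]: ((0 XOR 1) AND ((NOT 0 AND 0) XOR 0)) -> 0
  row 18 [10010]: ((1 XOR 0) AND ((NOT 0 AND 0) XOR 1)) -> 1
  row 19 [10011]: ((1 XOR 1) AND ((NOT 0 AND 0) XOR 1)) -> 0
  row 20 [10100]: ((0 XOR 0) AND ((NOT 1 AND 1) XOR 0)) -> 0
  row 21 [10101]: ((0 XOR 1) AND ((NOT 1 AND 1) XOR 0)) -> 0
  row 22 [10110]: ((1 XOR 0) AND ((NOT 1 AND 1) XOR 1)) -> 1
  row 23 [10111]: ((1 XOR 1) AND ((NOT 1 AND 1) XOR 1)) -> 0
  row 24 [11000]: ((0 XOR 0) AND ((NOT 0 AND 0) XOR 0)) -> 0
  row 25 [11001]: ((0 XOR 1) AND ((NOT 0 AND 0) XOR 0)) -> 0
  row 26 [11010]: ((1 XOR 0) AND ((NOT 0 AND 0) XOR 1)) -> 1
  row 27 [11011]: ((1 XOR 1) AND ((NOT 0 AND 0) XOR 1)) -> 0
  row 28 [11100]: ((0 XOR 0) AND ((NOT 1 AND 1) XOR 0)) -> 0
  row 29 [11101]: ((0 XOR 1) AND ((NOT 1 AND 1) XOR 0)) -> 0
  row 30 [11110]: ((1 XOR 0) AND ((NOT 1 AND 1) XOR 1)) -> 1
  row 31 [11111]: ((1 XOR 1) AND ((NOT 1 AND 1) XOR 1)) -> 0
Full result column, 4 rows per line (a,b,c fixed per line; d,e runs 00..11 left to right):
  rows 0-3 [a,b,c=000]: 0010  = hex 2
  rows 4-7 [a,b,c=001]: 0010  = hex 2
  rows 8-11 [a,b,c=010]: 0010  = hex 2
  rows 12-15 [a,b,c=011]: 0010  = hex 2
  rows 16-19 [a,b,c=100]: 0010  = hex 2
  rows 20-23 [a,b,c=101]: 0010  = hex 2
  rows 24-27 [a,b,c=110]: 0010  = hex 2
  rows 28-31 [a,b,c=111]: 0010  = hex 2
Output column (row 0 .. row 31) = 00100010001000100010001000100010
Output column grouped in 4s = 0010 0010 0010 0010 0010 0010 0010 0010 = 0x22222222
Convert to decimal digit by digit (value = value*16 + digit):
  2 -> 2
  2*16 + 2 = 34
  34*16 + 2 = 546
  546*16 + 2 = 8738
  8738*16 + 2 = 139810
  139810*16 + 2 = 2236962
  2236962*16 + 2 = 35791394
  35791394*16 + 2 = 572662306
Decimal = 572662306

572662306


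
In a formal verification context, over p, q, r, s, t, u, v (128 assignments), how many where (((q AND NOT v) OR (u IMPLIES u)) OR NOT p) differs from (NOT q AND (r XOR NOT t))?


F1 = (((q AND NOT v) OR (u IMPLIES u)) OR NOT p)
F2 = (NOT q AND (r XOR NOT t))
Evaluate both on each of 128 rows (bits = p,q,r,s,t,u,v):
  row 0 [0000000]: F1=1 F2=1 -> 0
  row 1 [0000001]: F1=1 F2=1 -> 0
  row 2 [0000010]: F1=1 F2=1 -> 0
  row 3 [0000011]: F1=1 F2=1 -> 0
  row 4 [0000100]: F1=1 F2=0 (differ) -> 1
  (every remaining row is evaluated the same way; all 128 results are listed next)
Full result column, 8 rows per line (p,q,r,s fixed per line; t,u,v runs 000..111 left to right):
  rows 0-7 [p,q,r,s=0000]: 00001111  (ones: 4)
  rows 8-15 [p,q,r,s=0001]: 00001111  (ones: 4)
  rows 16-23 [p,q,r,s=0010]: 11110000  (ones: 4)
  rows 24-31 [p,q,r,s=0011]: 11110000  (ones: 4)
  rows 32-39 [p,q,r,s=0100]: 11111111  (ones: 8)
  rows 40-47 [p,q,r,s=0101]: 11111111  (ones: 8)
  rows 48-55 [p,q,r,s=0110]: 11111111  (ones: 8)
  rows 56-63 [p,q,r,s=0111]: 11111111  (ones: 8)
  rows 64-71 [p,q,r,s=1000]: 00001111  (ones: 4)
  rows 72-79 [p,q,r,s=1001]: 00001111  (ones: 4)
  rows 80-87 [p,q,r,s=1010]: 11110000  (ones: 4)
  rows 88-95 [p,q,r,s=1011]: 11110000  (ones: 4)
  rows 96-103 [p,q,r,s=1100]: 11111111  (ones: 8)
  rows 104-111 [p,q,r,s=1101]: 11111111  (ones: 8)
  rows 112-119 [p,q,r,s=1110]: 11111111  (ones: 8)
  rows 120-127 [p,q,r,s=1111]: 11111111  (ones: 8)
Disagreements = 4+4+4+4+8+8+8+8+4+4+4+4+8+8+8+8 = 96

96


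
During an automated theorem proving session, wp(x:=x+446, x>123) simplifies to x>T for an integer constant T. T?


Formula: wp(x:=E, P) = P[E/x] (substitute E for x in postcondition)
Step 1: Postcondition: x>123
Step 2: Substitute x+446 for x: x+446>123
Step 3: Solve for x: x > 123-446 = -323

-323


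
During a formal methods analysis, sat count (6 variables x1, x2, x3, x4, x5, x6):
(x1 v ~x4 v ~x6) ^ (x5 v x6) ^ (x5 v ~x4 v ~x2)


CNF with 3 clauses over 6 vars (64 assignments).
An assignment satisfies CNF iff every clause has >=1 true literal.
Check each row (bits = x1,x2,x3,x4,x5,x6; clause T/F shown):
  row 0 [000000]: clauses=TFT -> 0
  row 1 [000001]: clauses=TTT -> 1
  row 2 [000010]: clauses=TTT -> 1
  row 3 [000011]: clauses=TTT -> 1
  row 4 [000100]: clauses=TFT -> 0
  (every remaining row is evaluated the same way; all 64 results are listed next)
Full result column, 8 rows per line (x1,x2,x3 fixed per line; x4,x5,x6 runs 000..111 left to right):
  rows 0-7 [x1,x2,x3=000]: 01110010  (ones: 4)
  rows 8-15 [x1,x2,x3=001]: 01110010  (ones: 4)
  rows 16-23 [x1,x2,x3=010]: 01110010  (ones: 4)
  rows 24-31 [x1,x2,x3=011]: 01110010  (ones: 4)
  rows 32-39 [x1,x2,x3=100]: 01110111  (ones: 6)
  rows 40-47 [x1,x2,x3=101]: 01110111  (ones: 6)
  rows 48-55 [x1,x2,x3=110]: 01110011  (ones: 5)
  rows 56-63 [x1,x2,x3=111]: 01110011  (ones: 5)
Satisfying assignments = 4+4+4+4+6+6+5+5 = 38

38


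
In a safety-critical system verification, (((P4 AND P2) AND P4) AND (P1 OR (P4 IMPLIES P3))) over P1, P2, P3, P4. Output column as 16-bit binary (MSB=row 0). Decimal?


Formula: (((P4 AND P2) AND P4) AND (P1 OR (P4 IMPLIES P3))) over P1, P2, P3, P4 (16 rows)
Evaluate each row (bits = P1,P2,P3,P4, MSB first):
  row 0 [0000]: (((0 AND 0) AND 0) AND (0 OR (0 IMPLIES 0))) -> 0
  row 1 [0001]: (((1 AND 0) AND 1) AND (0 OR (1 IMPLIES 0))) -> 0
  row 2 [0010]: (((0 AND 0) AND 0) AND (0 OR (0 IMPLIES 1))) -> 0
  row 3 [0011]: (((1 AND 0) AND 1) AND (0 OR (1 IMPLIES 1))) -> 0
  row 4 [0100]: (((0 AND 1) AND 0) AND (0 OR (0 IMPLIES 0))) -> 0
  row 5 [0101]: (((1 AND 1) AND 1) AND (0 OR (1 IMPLIES 0))) -> 0
  row 6 [0110]: (((0 AND 1) AND 0) AND (0 OR (0 IMPLIES 1))) -> 0
  row 7 [0111]: (((1 AND 1) AND 1) AND (0 OR (1 IMPLIES 1))) -> 1
  row 8 [1000]: (((0 AND 0) AND 0) AND (1 OR (0 IMPLIES 0))) -> 0
  row 9 [1001]: (((1 AND 0) AND 1) AND (1 OR (1 IMPLIES 0))) -> 0
  row 10 [1010]: (((0 AND 0) AND 0) AND (1 OR (0 IMPLIES 1))) -> 0
  row 11 [1011]: (((1 AND 0) AND 1) AND (1 OR (1 IMPLIES 1))) -> 0
  row 12 [1100]: (((0 AND 1) AND 0) AND (1 OR (0 IMPLIES 0))) -> 0
  row 13 [1101]: (((1 AND 1) AND 1) AND (1 OR (1 IMPLIES 0))) -> 1
  row 14 [1110]: (((0 AND 1) AND 0) AND (1 OR (0 IMPLIES 1))) -> 0
  row 15 [1111]: (((1 AND 1) AND 1) AND (1 OR (1 IMPLIES 1))) -> 1
Full result column, 4 rows per line (P1,P2 fixed per line; P3,P4 runs 00..11 left to right):
  rows 0-3 [P1,P2=00]: 0000  = hex 0
  rows 4-7 [P1,P2=01]: 0001  = hex 1
  rows 8-11 [P1,P2=10]: 0000  = hex 0
  rows 12-15 [P1,P2=11]: 0101  = hex 5
Output column (row 0 .. row 15) = 0000000100000101
Output column grouped in 4s = 0000 0001 0000 0101 = 0x0105
Convert to decimal digit by digit (value = value*16 + digit):
  0 -> 0
  0*16 + 1 = 1
  1*16 + 0 = 16
  16*16 + 5 = 261
Decimal = 261

261


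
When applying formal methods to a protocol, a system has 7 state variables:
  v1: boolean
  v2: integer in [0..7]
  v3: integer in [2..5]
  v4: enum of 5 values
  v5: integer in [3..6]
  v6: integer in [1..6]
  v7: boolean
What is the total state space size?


State space = product of domain sizes of all variables.
Domain sizes:
  v1 (boolean): 2
  v2 (integer in [0..7]): 8
  v3 (integer in [2..5]): 4
  v4 (enum of 5 values): 5
  v5 (integer in [3..6]): 4
  v6 (integer in [1..6]): 6
  v7 (boolean): 2
Product = 2 * 8 * 4 * 5 * 4 * 6 * 2 = 15360

15360


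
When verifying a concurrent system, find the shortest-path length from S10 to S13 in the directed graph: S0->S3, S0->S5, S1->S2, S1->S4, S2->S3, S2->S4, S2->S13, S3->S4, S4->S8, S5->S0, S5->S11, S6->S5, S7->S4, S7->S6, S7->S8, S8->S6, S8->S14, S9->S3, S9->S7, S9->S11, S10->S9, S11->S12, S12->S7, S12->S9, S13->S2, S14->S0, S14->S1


BFS layer-by-layer from S10:
  dist 0: {S10}
  dist 1: {S9}
  dist 2: {S3, S7, S11}
  dist 3: {S4, S6, S8, S12}
  dist 4: {S5, S14}
  dist 5: {S0, S1}
  dist 6: {S2}
  dist 7: {S13}
  -> S13 reached at distance 7
Shortest path length = 7

7


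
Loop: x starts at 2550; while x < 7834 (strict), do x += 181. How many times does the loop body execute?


Step 1: x goes from 2550 toward 7834 by 181; the body runs while x<7834, so iterations = ceil((bound-start)/step)
Step 2: Distance=5284
Step 3: ceil(5284/181)=30

30


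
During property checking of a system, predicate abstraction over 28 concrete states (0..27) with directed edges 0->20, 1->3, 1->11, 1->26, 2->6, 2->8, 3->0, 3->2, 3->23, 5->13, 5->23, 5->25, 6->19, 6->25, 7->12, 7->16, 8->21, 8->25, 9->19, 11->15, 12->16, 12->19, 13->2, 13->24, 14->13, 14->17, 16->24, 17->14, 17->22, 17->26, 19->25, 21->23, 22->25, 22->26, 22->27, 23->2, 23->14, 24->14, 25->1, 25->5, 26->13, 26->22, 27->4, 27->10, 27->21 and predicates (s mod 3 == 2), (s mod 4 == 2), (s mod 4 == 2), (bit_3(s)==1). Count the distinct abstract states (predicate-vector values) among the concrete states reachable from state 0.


BFS from 0:
Concrete reachable: {0, 20}
Abstract via predicates (s mod 3 == 2), (s mod 4 == 2), (s mod 4 == 2), (bit_3(s)==1):
  (0,0,0,0) <- {0}
  (1,0,0,0) <- {20}
Distinct abstract states = 2

2


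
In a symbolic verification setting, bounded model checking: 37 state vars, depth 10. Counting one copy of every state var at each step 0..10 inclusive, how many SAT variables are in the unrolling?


BMC unrolls to depth k, creating one copy of each state var for steps 0..k.
Step count = 10 + 1 = 11 (steps 0 through 10)
Vars per step = 37
Total = 37 * 11 = 407

407


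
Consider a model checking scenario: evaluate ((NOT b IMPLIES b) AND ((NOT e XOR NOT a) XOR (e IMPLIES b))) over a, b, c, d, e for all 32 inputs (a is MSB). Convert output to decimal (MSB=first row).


Formula: ((NOT b IMPLIES b) AND ((NOT e XOR NOT a) XOR (e IMPLIES b))) over a, b, c, d, e (32 rows)
Evaluate each row (bits = a,b,c,d,e, MSB first):
  row 0 [00000]: ((NOT 0 IMPLIES 0) AND ((NOT 0 XOR NOT 0) XOR (0 IMPLIES 0))) -> 0
  row 1 [00001]: ((NOT 0 IMPLIES 0) AND ((NOT 1 XOR NOT 0) XOR (1 IMPLIES 0))) -> 0
  row 2 [00010]: ((NOT 0 IMPLIES 0) AND ((NOT 0 XOR NOT 0) XOR (0 IMPLIES 0))) -> 0
  row 3 [00011]: ((NOT 0 IMPLIES 0) AND ((NOT 1 XOR NOT 0) XOR (1 IMPLIES 0))) -> 0
  row 4 [00100]: ((NOT 0 IMPLIES 0) AND ((NOT 0 XOR NOT 0) XOR (0 IMPLIES 0))) -> 0
  row 5 [00101]: ((NOT 0 IMPLIES 0) AND ((NOT 1 XOR NOT 0) XOR (1 IMPLIES 0))) -> 0
  row 6 [00110]: ((NOT 0 IMPLIES 0) AND ((NOT 0 XOR NOT 0) XOR (0 IMPLIES 0))) -> 0
  row 7 [00111]: ((NOT 0 IMPLIES 0) AND ((NOT 1 XOR NOT 0) XOR (1 IMPLIES 0))) -> 0
  row 8 [01000]: ((NOT 1 IMPLIES 1) AND ((NOT 0 XOR NOT 0) XOR (0 IMPLIES 1))) -> 1
  row 9 [01001]: ((NOT 1 IMPLIES 1) AND ((NOT 1 XOR NOT 0) XOR (1 IMPLIES 1))) -> 0
  row 10 [01010]: ((NOT 1 IMPLIES 1) AND ((NOT 0 XOR NOT 0) XOR (0 IMPLIES 1))) -> 1
  row 11 [01011]: ((NOT 1 IMPLIES 1) AND ((NOT 1 XOR NOT 0) XOR (1 IMPLIES 1))) -> 0
  row 12 [01100]: ((NOT 1 IMPLIES 1) AND ((NOT 0 XOR NOT 0) XOR (0 IMPLIES 1))) -> 1
  row 13 [01101]: ((NOT 1 IMPLIES 1) AND ((NOT 1 XOR NOT 0) XOR (1 IMPLIES 1))) -> 0
  row 14 [01110]: ((NOT 1 IMPLIES 1) AND ((NOT 0 XOR NOT 0) XOR (0 IMPLIES 1))) -> 1
  row 15 [01111]: ((NOT 1 IMPLIES 1) AND ((NOT 1 XOR NOT 0) XOR (1 IMPLIES 1))) -> 0
  row 16 [10000]: ((NOT 0 IMPLIES 0) AND ((NOT 0 XOR NOT 1) XOR (0 IMPLIES 0))) -> 0
  row 17 [10001]: ((NOT 0 IMPLIES 0) AND ((NOT 1 XOR NOT 1) XOR (1 IMPLIES 0))) -> 0
  row 18 [10010]: ((NOT 0 IMPLIES 0) AND ((NOT 0 XOR NOT 1) XOR (0 IMPLIES 0))) -> 0
  row 19 [10011]: ((NOT 0 IMPLIES 0) AND ((NOT 1 XOR NOT 1) XOR (1 IMPLIES 0))) -> 0
  row 20 [10100]: ((NOT 0 IMPLIES 0) AND ((NOT 0 XOR NOT 1) XOR (0 IMPLIES 0))) -> 0
  row 21 [10101]: ((NOT 0 IMPLIES 0) AND ((NOT 1 XOR NOT 1) XOR (1 IMPLIES 0))) -> 0
  row 22 [10110]: ((NOT 0 IMPLIES 0) AND ((NOT 0 XOR NOT 1) XOR (0 IMPLIES 0))) -> 0
  row 23 [10111]: ((NOT 0 IMPLIES 0) AND ((NOT 1 XOR NOT 1) XOR (1 IMPLIES 0))) -> 0
  row 24 [11000]: ((NOT 1 IMPLIES 1) AND ((NOT 0 XOR NOT 1) XOR (0 IMPLIES 1))) -> 0
  row 25 [11001]: ((NOT 1 IMPLIES 1) AND ((NOT 1 XOR NOT 1) XOR (1 IMPLIES 1))) -> 1
  row 26 [11010]: ((NOT 1 IMPLIES 1) AND ((NOT 0 XOR NOT 1) XOR (0 IMPLIES 1))) -> 0
  row 27 [11011]: ((NOT 1 IMPLIES 1) AND ((NOT 1 XOR NOT 1) XOR (1 IMPLIES 1))) -> 1
  row 28 [11100]: ((NOT 1 IMPLIES 1) AND ((NOT 0 XOR NOT 1) XOR (0 IMPLIES 1))) -> 0
  row 29 [11101]: ((NOT 1 IMPLIES 1) AND ((NOT 1 XOR NOT 1) XOR (1 IMPLIES 1))) -> 1
  row 30 [11110]: ((NOT 1 IMPLIES 1) AND ((NOT 0 XOR NOT 1) XOR (0 IMPLIES 1))) -> 0
  row 31 [11111]: ((NOT 1 IMPLIES 1) AND ((NOT 1 XOR NOT 1) XOR (1 IMPLIES 1))) -> 1
Full result column, 4 rows per line (a,b,c fixed per line; d,e runs 00..11 left to right):
  rows 0-3 [a,b,c=000]: 0000  = hex 0
  rows 4-7 [a,b,c=001]: 0000  = hex 0
  rows 8-11 [a,b,c=010]: 1010  = hex A
  rows 12-15 [a,b,c=011]: 1010  = hex A
  rows 16-19 [a,b,c=100]: 0000  = hex 0
  rows 20-23 [a,b,c=101]: 0000  = hex 0
  rows 24-27 [a,b,c=110]: 0101  = hex 5
  rows 28-31 [a,b,c=111]: 0101  = hex 5
Output column (row 0 .. row 31) = 00000000101010100000000001010101
Output column grouped in 4s = 0000 0000 1010 1010 0000 0000 0101 0101 = 0x00AA0055
Convert to decimal digit by digit (value = value*16 + digit):
  0 -> 0
  0*16 + 0 = 0
  0*16 + 10 (A) = 10
  10*16 + 10 (A) = 170
  170*16 + 0 = 2720
  2720*16 + 0 = 43520
  43520*16 + 5 = 696325
  696325*16 + 5 = 11141205
Decimal = 11141205

11141205


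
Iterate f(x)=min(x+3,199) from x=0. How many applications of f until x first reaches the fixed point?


Step 1: x=0, cap=199, increment=3
Step 2: x grows by 3 each step until capped at 199; fixed point is x=199
Step 3: iterations = ceil(199/3) = 67

67


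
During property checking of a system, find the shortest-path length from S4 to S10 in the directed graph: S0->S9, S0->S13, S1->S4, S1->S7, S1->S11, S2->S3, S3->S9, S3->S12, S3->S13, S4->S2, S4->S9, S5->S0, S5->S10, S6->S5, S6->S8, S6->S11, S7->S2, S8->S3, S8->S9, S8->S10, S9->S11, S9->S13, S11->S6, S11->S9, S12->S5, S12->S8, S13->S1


BFS layer-by-layer from S4:
  dist 0: {S4}
  dist 1: {S2, S9}
  dist 2: {S3, S11, S13}
  dist 3: {S1, S6, S12}
  dist 4: {S5, S7, S8}
  dist 5: {S0, S10}
  -> S10 reached at distance 5
Shortest path length = 5

5


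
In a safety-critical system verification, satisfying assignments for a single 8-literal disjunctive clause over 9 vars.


Step 1: Total=2^9=512
Step 2: Unsat when all 8 false: 2^1=2
Step 3: Sat=512-2=510

510


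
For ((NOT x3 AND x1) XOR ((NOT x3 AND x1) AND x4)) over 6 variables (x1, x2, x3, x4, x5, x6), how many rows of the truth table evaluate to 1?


Formula: ((NOT x3 AND x1) XOR ((NOT x3 AND x1) AND x4)) over 6 vars (64 rows)
Evaluate each row (x1, x2, x3, x4, x5, x6 as bits, MSB first):
  row 0 [000000]: ((NOT 0 AND 0) XOR ((NOT 0 AND 0) AND 0)) -> 0
  row 1 [000001]: ((NOT 0 AND 0) XOR ((NOT 0 AND 0) AND 0)) -> 0
  row 2 [000010]: ((NOT 0 AND 0) XOR ((NOT 0 AND 0) AND 0)) -> 0
  row 3 [000011]: ((NOT 0 AND 0) XOR ((NOT 0 AND 0) AND 0)) -> 0
  row 4 [000100]: ((NOT 0 AND 0) XOR ((NOT 0 AND 0) AND 1)) -> 0
  (every remaining row is evaluated the same way; all 64 results are listed next)
Full result column, 8 rows per line (x1,x2,x3 fixed per line; x4,x5,x6 runs 000..111 left to right):
  rows 0-7 [x1,x2,x3=000]: 00000000  (ones: 0)
  rows 8-15 [x1,x2,x3=001]: 00000000  (ones: 0)
  rows 16-23 [x1,x2,x3=010]: 00000000  (ones: 0)
  rows 24-31 [x1,x2,x3=011]: 00000000  (ones: 0)
  rows 32-39 [x1,x2,x3=100]: 11110000  (ones: 4)
  rows 40-47 [x1,x2,x3=101]: 00000000  (ones: 0)
  rows 48-55 [x1,x2,x3=110]: 11110000  (ones: 4)
  rows 56-63 [x1,x2,x3=111]: 00000000  (ones: 0)
Count of 1-rows = 0+0+0+0+4+0+4+0 = 8

8


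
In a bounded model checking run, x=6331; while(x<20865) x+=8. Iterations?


Step 1: x goes from 6331 toward 20865 by 8; the body runs while x<20865, so iterations = ceil((bound-start)/step)
Step 2: Distance=14534
Step 3: ceil(14534/8)=1817

1817


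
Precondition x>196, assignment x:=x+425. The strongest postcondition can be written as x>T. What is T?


Formula: sp(P, x:=E) = exists old_x. (x = E[old_x/x]) AND P[old_x/x] (old_x is the value of x before the assignment; eliminate old_x by solving x = E[old_x/x] for old_x)
Step 1: Precondition P: x>196, i.e. old_x > 196
Step 2: Assignment gives x = old_x + 425, so old_x = x - 425
Step 3: Substitute into P: x - 425 > 196
Step 4: Simplify: x > 196+425 = 621

621


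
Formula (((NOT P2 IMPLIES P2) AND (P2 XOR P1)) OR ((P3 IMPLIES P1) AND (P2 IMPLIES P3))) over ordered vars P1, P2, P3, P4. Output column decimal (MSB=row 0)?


Formula: (((NOT P2 IMPLIES P2) AND (P2 XOR P1)) OR ((P3 IMPLIES P1) AND (P2 IMPLIES P3))) over P1, P2, P3, P4 (16 rows)
Evaluate each row (bits = P1,P2,P3,P4, MSB first):
  row 0 [0000]: (((NOT 0 IMPLIES 0) AND (0 XOR 0)) OR ((0 IMPLIES 0) AND (0 IMPLIES 0))) -> 1
  row 1 [0001]: (((NOT 0 IMPLIES 0) AND (0 XOR 0)) OR ((0 IMPLIES 0) AND (0 IMPLIES 0))) -> 1
  row 2 [0010]: (((NOT 0 IMPLIES 0) AND (0 XOR 0)) OR ((1 IMPLIES 0) AND (0 IMPLIES 1))) -> 0
  row 3 [0011]: (((NOT 0 IMPLIES 0) AND (0 XOR 0)) OR ((1 IMPLIES 0) AND (0 IMPLIES 1))) -> 0
  row 4 [0100]: (((NOT 1 IMPLIES 1) AND (1 XOR 0)) OR ((0 IMPLIES 0) AND (1 IMPLIES 0))) -> 1
  row 5 [0101]: (((NOT 1 IMPLIES 1) AND (1 XOR 0)) OR ((0 IMPLIES 0) AND (1 IMPLIES 0))) -> 1
  row 6 [0110]: (((NOT 1 IMPLIES 1) AND (1 XOR 0)) OR ((1 IMPLIES 0) AND (1 IMPLIES 1))) -> 1
  row 7 [0111]: (((NOT 1 IMPLIES 1) AND (1 XOR 0)) OR ((1 IMPLIES 0) AND (1 IMPLIES 1))) -> 1
  row 8 [1000]: (((NOT 0 IMPLIES 0) AND (0 XOR 1)) OR ((0 IMPLIES 1) AND (0 IMPLIES 0))) -> 1
  row 9 [1001]: (((NOT 0 IMPLIES 0) AND (0 XOR 1)) OR ((0 IMPLIES 1) AND (0 IMPLIES 0))) -> 1
  row 10 [1010]: (((NOT 0 IMPLIES 0) AND (0 XOR 1)) OR ((1 IMPLIES 1) AND (0 IMPLIES 1))) -> 1
  row 11 [1011]: (((NOT 0 IMPLIES 0) AND (0 XOR 1)) OR ((1 IMPLIES 1) AND (0 IMPLIES 1))) -> 1
  row 12 [1100]: (((NOT 1 IMPLIES 1) AND (1 XOR 1)) OR ((0 IMPLIES 1) AND (1 IMPLIES 0))) -> 0
  row 13 [1101]: (((NOT 1 IMPLIES 1) AND (1 XOR 1)) OR ((0 IMPLIES 1) AND (1 IMPLIES 0))) -> 0
  row 14 [1110]: (((NOT 1 IMPLIES 1) AND (1 XOR 1)) OR ((1 IMPLIES 1) AND (1 IMPLIES 1))) -> 1
  row 15 [1111]: (((NOT 1 IMPLIES 1) AND (1 XOR 1)) OR ((1 IMPLIES 1) AND (1 IMPLIES 1))) -> 1
Full result column, 4 rows per line (P1,P2 fixed per line; P3,P4 runs 00..11 left to right):
  rows 0-3 [P1,P2=00]: 1100  = hex C
  rows 4-7 [P1,P2=01]: 1111  = hex F
  rows 8-11 [P1,P2=10]: 1111  = hex F
  rows 12-15 [P1,P2=11]: 0011  = hex 3
Output column (row 0 .. row 15) = 1100111111110011
Output column grouped in 4s = 1100 1111 1111 0011 = 0xCFF3
Convert to decimal digit by digit (value = value*16 + digit):
  C -> 12
  12*16 + 15 (F) = 207
  207*16 + 15 (F) = 3327
  3327*16 + 3 = 53235
Decimal = 53235

53235


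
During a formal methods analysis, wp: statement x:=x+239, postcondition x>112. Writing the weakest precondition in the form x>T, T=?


Formula: wp(x:=E, P) = P[E/x] (substitute E for x in postcondition)
Step 1: Postcondition: x>112
Step 2: Substitute x+239 for x: x+239>112
Step 3: Solve for x: x > 112-239 = -127

-127


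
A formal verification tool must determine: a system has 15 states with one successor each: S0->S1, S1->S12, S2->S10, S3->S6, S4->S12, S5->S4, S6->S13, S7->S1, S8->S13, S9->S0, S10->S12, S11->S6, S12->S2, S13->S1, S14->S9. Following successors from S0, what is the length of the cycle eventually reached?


Trace from S0 until a state repeats:
  S0 -> S1 -> S12 -> S2 -> S10 -> S12
S12 first seen at step 2, revisited at step 5.
Cycle length = 5 - 2 = 3

3


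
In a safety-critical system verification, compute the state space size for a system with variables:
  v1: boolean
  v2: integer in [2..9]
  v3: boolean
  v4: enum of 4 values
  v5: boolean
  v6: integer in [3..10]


State space = product of domain sizes of all variables.
Domain sizes:
  v1 (boolean): 2
  v2 (integer in [2..9]): 8
  v3 (boolean): 2
  v4 (enum of 4 values): 4
  v5 (boolean): 2
  v6 (integer in [3..10]): 8
Product = 2 * 8 * 2 * 4 * 2 * 8 = 2048

2048
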